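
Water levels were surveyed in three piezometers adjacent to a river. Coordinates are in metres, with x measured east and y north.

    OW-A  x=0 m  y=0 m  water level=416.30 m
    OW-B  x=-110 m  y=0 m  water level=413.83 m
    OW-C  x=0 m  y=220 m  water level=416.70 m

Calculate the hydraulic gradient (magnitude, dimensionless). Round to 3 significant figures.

0.0225

∂h/∂x = (413.83 − 416.30) / (-110 − 0) = +0.02245
∂h/∂y = (416.70 − 416.30) / (220 − 0) = +0.001818
|∇h| = √(0.02245² + 0.001818²) = 0.02252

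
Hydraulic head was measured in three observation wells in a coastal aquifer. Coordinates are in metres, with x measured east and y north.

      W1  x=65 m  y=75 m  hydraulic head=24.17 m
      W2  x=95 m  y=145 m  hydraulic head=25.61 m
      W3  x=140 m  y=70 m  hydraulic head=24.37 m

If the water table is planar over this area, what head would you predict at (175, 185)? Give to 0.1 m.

26.7 m

Differences from W1: to W2 (Δx, Δy, Δh) = (30, 70, +1.44); to W3 = (75, -5, +0.20).
Solve a·Δx + b·Δy = Δh: det = 30·(-5) − 75·70 = -5400.
∂h/∂x = [(+1.44)·(-5) − (+0.20)·70] / -5400 = +0.003926
∂h/∂y = [30·(+0.20) − 75·(+1.44)] / -5400 = +0.01889
h(175, 185) = 24.17 + (+0.003926)·(110) + (+0.01889)·(110) = 24.17 +0.432 +2.078 = 26.680 m.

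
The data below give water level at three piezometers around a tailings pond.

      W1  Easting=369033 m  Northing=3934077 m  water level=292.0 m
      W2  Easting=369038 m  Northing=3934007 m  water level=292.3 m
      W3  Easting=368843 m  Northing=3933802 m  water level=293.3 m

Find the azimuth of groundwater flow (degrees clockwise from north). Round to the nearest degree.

Taking W1 as reference: W2−W1 = (5, -70, +0.3); W3−W1 = (-190, -275, +1.3).
Determinant of the coordinate differences = 5·(-275) − (-190)·(-70) = -14675.
∂h/∂x = [(+0.3)·(-275) − (+1.3)·(-70)] / -14675 = -0.0005792
∂h/∂y = [5·(+1.3) − (-190)·(+0.3)] / -14675 = -0.004327
Flow direction (−∇h) has components (+0.0005792 E, +0.004327 N).
Azimuth = atan2(E, N) = atan2(+0.0005792, +0.004327) = 7.6° ≈ 008°.

008°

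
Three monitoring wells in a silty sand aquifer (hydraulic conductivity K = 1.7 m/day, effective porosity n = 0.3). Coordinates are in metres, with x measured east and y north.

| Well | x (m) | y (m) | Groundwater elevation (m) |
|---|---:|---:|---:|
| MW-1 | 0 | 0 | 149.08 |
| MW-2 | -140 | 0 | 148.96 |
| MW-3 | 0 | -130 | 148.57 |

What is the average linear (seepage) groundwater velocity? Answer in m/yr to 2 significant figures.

∂h/∂x = (148.96 − 149.08) / (-140 − 0) = +0.0008571
∂h/∂y = (148.57 − 149.08) / (-130 − 0) = +0.003923
|∇h| = √(0.0008571² + 0.003923²) = 0.004016
Seepage velocity v = K·i/n = 1.7 × 0.004016 / 0.3 = 0.02276 m/day = 8.313 m/yr.

8.3 m/yr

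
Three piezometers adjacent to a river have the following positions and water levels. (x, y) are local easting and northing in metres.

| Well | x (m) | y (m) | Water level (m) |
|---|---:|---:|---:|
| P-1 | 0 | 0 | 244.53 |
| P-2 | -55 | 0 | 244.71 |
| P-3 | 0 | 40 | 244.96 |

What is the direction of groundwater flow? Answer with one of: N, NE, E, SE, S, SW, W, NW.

∂h/∂x = (244.71 − 244.53) / (-55 − 0) = -0.003273
∂h/∂y = (244.96 − 244.53) / (40 − 0) = +0.01075
Flow = −∇h = (+0.003273 east, -0.01075 north), which points south.

S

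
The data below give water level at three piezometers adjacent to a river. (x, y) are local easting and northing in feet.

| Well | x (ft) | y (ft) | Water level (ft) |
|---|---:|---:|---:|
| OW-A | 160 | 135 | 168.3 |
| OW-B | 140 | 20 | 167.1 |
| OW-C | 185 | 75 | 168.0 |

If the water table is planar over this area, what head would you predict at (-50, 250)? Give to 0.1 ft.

167.4 ft

Differences from OW-A: to OW-B (Δx, Δy, Δh) = (-20, -115, -1.2); to OW-C = (25, -60, -0.3).
Solve a·Δx + b·Δy = Δh: det = (-20)·(-60) − 25·(-115) = 4075.
∂h/∂x = [(-1.2)·(-60) − (-0.3)·(-115)] / 4075 = +0.009202
∂h/∂y = [(-20)·(-0.3) − 25·(-1.2)] / 4075 = +0.008834
h(-50, 250) = 168.3 + (+0.009202)·(-210) + (+0.008834)·(115) = 168.3 -1.933 +1.016 = 167.383 ft.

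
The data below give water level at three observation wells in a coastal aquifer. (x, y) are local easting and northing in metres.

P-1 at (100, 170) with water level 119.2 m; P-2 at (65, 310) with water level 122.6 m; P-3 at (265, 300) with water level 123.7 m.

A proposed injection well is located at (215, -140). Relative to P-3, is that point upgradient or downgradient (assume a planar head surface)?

Three-point gradient (reference P-1): Δ to P-2 = (-35, 140, +3.4), Δ to P-3 = (165, 130, +4.5).
∂h/∂x = +0.006799, ∂h/∂y = +0.02599 (det = -27650).
Head at (215, -140) = 119.2 + (+0.006799)·(115) + (+0.02599)·(-310) = 111.93 m.
That is lower than the 123.7 m at P-3, so the point is downgradient.

downgradient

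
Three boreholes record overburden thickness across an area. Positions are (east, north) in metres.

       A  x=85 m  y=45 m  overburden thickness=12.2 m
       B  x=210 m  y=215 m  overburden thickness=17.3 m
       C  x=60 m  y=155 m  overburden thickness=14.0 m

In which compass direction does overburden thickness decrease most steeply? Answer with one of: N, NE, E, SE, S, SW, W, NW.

With d = a·x + b·y + c and A as origin, the differences give:
  125·a + 170·b = +5.1
  (-25)·a + 110·b = +1.8
Eliminate b (×110 and ×170, subtract): 18000·a = 255.00 → a = ∂d/∂x = +0.01417
Back-substitute: b = ∂d/∂y = +0.01958.
Steepest decrease is along −∇f = (-0.01417 E, -0.01958 N) → southwest.

SW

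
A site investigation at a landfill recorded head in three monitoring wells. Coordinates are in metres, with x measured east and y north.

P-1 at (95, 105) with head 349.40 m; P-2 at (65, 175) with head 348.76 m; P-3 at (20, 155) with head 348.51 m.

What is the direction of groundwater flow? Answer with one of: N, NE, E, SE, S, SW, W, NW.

Three-point gradient (reference P-1): Δ to P-2 = (-30, 70, -0.64), Δ to P-3 = (-75, 50, -0.89).
∂h/∂x = +0.008080, ∂h/∂y = -0.005680 (det = 3750).
Flow = −∇h = (-0.008080 east, +0.005680 north), which points northwest.

NW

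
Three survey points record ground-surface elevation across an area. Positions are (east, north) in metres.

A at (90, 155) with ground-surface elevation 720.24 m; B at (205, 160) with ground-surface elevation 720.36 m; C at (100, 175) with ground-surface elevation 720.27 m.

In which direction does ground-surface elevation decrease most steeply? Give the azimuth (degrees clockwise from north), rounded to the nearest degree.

With z = a·x + b·y + c and A as origin, the differences give:
  115·a + 5·b = +0.12
  10·a + 20·b = +0.03
Eliminate b (×20 and ×5, subtract): 2250·a = 2.250 → a = ∂z/∂x = +0.001000
Back-substitute: b = ∂z/∂y = +0.0010000.
Steepest decrease is along −∇f: components (-0.001000 E, -0.0010000 N).
Azimuth = atan2(-0.001000, -0.0010000) = 225.0° ≈ 225°.

225°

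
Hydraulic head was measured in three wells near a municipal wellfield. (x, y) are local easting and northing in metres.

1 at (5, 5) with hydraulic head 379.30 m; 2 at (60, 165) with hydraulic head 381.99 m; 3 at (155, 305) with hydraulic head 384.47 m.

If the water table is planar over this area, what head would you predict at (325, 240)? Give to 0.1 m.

Differences from 1: to 2 (Δx, Δy, Δh) = (55, 160, +2.69); to 3 = (150, 300, +5.17).
Determinant of the coordinate differences = 55·300 − 150·160 = -7500.
∂h/∂x = [(+2.69)·300 − (+5.17)·160] / -7500 = +0.002693
∂h/∂y = [55·(+5.17) − 150·(+2.69)] / -7500 = +0.01589
h(325, 240) = 379.30 + (+0.002693)·(320) + (+0.01589)·(235) = 379.30 +0.862 +3.733 = 383.895 m.

383.9 m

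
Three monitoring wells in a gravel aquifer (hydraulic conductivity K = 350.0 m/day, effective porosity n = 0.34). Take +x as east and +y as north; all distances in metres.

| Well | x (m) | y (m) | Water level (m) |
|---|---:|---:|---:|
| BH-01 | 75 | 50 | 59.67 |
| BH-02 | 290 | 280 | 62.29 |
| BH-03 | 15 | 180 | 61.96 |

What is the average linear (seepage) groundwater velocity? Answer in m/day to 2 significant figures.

Taking BH-01 as reference: BH-02−BH-01 = (215, 230, +2.62); BH-03−BH-01 = (-60, 130, +2.29).
Determinant of the coordinate differences = 215·130 − (-60)·230 = 41750.
∂h/∂x = [(+2.62)·130 − (+2.29)·230] / 41750 = -0.004457
∂h/∂y = [215·(+2.29) − (-60)·(+2.62)] / 41750 = +0.01556
|∇h| = √(-0.004457² + 0.01556²) = 0.01619
Seepage velocity v = K·i/n = 350.0 × 0.01619 / 0.34 = 16.67 m/day.

17 m/day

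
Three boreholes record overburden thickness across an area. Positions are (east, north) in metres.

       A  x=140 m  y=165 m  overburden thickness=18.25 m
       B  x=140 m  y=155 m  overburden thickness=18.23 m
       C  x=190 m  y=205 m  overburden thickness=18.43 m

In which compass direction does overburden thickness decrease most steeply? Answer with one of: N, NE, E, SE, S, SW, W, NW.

SW

Taking A as reference: B−A = (0, -10, -0.02); C−A = (50, 40, +0.18).
Solve a·Δx + b·Δy = Δd: det = 0·40 − 50·(-10) = 500.
∂d/∂x = [(-0.02)·40 − (+0.18)·(-10)] / 500 = +0.002000
∂d/∂y = [0·(+0.18) − 50·(-0.02)] / 500 = +0.002000
Steepest decrease is along −∇f = (-0.002000 E, -0.002000 N) → southwest.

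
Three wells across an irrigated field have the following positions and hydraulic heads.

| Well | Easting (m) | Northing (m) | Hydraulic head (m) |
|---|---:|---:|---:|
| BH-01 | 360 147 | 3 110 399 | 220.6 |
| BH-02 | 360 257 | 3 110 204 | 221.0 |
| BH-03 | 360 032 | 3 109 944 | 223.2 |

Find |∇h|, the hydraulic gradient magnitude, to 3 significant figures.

0.00641

Differences from BH-01: to BH-02 (Δx, Δy, Δh) = (110, -195, +0.4); to BH-03 = (-115, -455, +2.6).
Determinant of the coordinate differences = 110·(-455) − (-115)·(-195) = -72475.
∂h/∂x = [(+0.4)·(-455) − (+2.6)·(-195)] / -72475 = -0.004484
∂h/∂y = [110·(+2.6) − (-115)·(+0.4)] / -72475 = -0.004581
|∇h| = √(-0.004484² + -0.004581²) = 0.00641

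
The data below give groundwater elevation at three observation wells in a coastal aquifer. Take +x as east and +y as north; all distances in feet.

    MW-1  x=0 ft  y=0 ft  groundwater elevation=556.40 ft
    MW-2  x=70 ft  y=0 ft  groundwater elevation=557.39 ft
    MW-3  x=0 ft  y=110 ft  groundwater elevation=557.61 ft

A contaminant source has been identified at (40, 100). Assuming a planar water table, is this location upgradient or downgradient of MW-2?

∂h/∂x = (557.39 − 556.40) / (70 − 0) = +0.01414
∂h/∂y = (557.61 − 556.40) / (110 − 0) = +0.01100
Head at (40, 100) = 556.40 + (+0.01414)·(40) + (+0.01100)·(100) = 558.07 ft.
That is higher than the 557.39 ft at MW-2, so the point is upgradient.

upgradient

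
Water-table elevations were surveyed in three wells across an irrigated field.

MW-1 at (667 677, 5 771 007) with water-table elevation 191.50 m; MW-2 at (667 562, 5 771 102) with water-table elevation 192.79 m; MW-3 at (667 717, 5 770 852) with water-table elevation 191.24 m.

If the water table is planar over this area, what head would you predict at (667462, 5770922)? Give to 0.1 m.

With h = a·x + b·y + c and MW-1 as origin, the differences give:
  (-115)·a + 95·b = +1.29
  40·a + (-155)·b = -0.26
Eliminate b (×(-155) and ×95, subtract): 14025·a = -175.250 → a = ∂h/∂x = -0.01250
Back-substitute: b = ∂h/∂y = -0.001547.
h(667462, 5770922) = 191.50 + (-0.01250)·(-215) + (-0.001547)·(-85) = 191.50 +2.687 +0.132 = 194.318 m.

194.3 m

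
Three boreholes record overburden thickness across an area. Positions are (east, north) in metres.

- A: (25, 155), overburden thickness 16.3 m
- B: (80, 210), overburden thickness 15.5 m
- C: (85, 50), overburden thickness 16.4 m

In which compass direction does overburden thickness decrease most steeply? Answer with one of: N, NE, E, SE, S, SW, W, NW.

NE

Taking A as reference: B−A = (55, 55, -0.8); C−A = (60, -105, +0.1).
Determinant of the coordinate differences = 55·(-105) − 60·55 = -9075.
∂d/∂x = [(-0.8)·(-105) − (+0.1)·55] / -9075 = -0.008650
∂d/∂y = [55·(+0.1) − 60·(-0.8)] / -9075 = -0.005895
Steepest decrease is along −∇f = (+0.008650 E, +0.005895 N) → northeast.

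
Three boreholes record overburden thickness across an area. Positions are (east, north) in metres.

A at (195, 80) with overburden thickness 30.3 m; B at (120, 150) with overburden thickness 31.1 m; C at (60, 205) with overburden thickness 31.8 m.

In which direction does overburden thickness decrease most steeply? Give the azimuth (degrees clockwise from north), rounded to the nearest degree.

048°

Differences from A: to B (Δx, Δy, Δh) = (-75, 70, +0.8); to C = (-135, 125, +1.5).
Solve a·Δx + b·Δy = Δd: det = (-75)·125 − (-135)·70 = 75.
∂d/∂x = [(+0.8)·125 − (+1.5)·70] / 75 = -0.06667
∂d/∂y = [(-75)·(+1.5) − (-135)·(+0.8)] / 75 = -0.06000
Steepest decrease is along −∇f: components (+0.06667 E, +0.06000 N).
Azimuth = atan2(+0.06667, +0.06000) = 48.0° ≈ 048°.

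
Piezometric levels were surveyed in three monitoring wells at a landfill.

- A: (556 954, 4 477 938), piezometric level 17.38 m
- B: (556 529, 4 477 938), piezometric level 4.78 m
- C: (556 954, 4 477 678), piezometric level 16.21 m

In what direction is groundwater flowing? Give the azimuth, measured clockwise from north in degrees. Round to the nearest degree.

261°

∂h/∂x = (4.78 − 17.38) / (556529 − 556954) = +0.02965
∂h/∂y = (16.21 − 17.38) / (4477678 − 4477938) = +0.004500
Flow direction (−∇h) has components (-0.02965 E, -0.004500 N).
Azimuth = atan2(E, N) = atan2(-0.02965, -0.004500) = 261.4° ≈ 261°.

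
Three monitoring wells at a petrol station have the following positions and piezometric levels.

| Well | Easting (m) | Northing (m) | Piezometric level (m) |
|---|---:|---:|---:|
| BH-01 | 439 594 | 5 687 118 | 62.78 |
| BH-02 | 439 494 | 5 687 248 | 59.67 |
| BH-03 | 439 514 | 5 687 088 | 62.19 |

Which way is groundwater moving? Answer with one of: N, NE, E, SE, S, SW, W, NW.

NW

Taking BH-01 as reference: BH-02−BH-01 = (-100, 130, -3.11); BH-03−BH-01 = (-80, -30, -0.59).
Solve a·Δx + b·Δy = Δh: det = (-100)·(-30) − (-80)·130 = 13400.
∂h/∂x = [(-3.11)·(-30) − (-0.59)·130] / 13400 = +0.01269
∂h/∂y = [(-100)·(-0.59) − (-80)·(-3.11)] / 13400 = -0.01416
Flow = −∇h = (-0.01269 east, +0.01416 north), which points northwest.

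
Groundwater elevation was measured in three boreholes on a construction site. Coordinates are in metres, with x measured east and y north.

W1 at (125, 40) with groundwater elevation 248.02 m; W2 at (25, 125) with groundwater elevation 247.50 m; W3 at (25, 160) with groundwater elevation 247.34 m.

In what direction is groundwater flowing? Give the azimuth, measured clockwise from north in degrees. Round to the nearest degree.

344°

Taking W1 as reference: W2−W1 = (-100, 85, -0.52); W3−W1 = (-100, 120, -0.68).
Determinant of the coordinate differences = (-100)·120 − (-100)·85 = -3500.
∂h/∂x = [(-0.52)·120 − (-0.68)·85] / -3500 = +0.001314
∂h/∂y = [(-100)·(-0.68) − (-100)·(-0.52)] / -3500 = -0.004571
Flow direction (−∇h) has components (-0.001314 E, +0.004571 N).
Azimuth = atan2(E, N) = atan2(-0.001314, +0.004571) = 344.0° ≈ 344°.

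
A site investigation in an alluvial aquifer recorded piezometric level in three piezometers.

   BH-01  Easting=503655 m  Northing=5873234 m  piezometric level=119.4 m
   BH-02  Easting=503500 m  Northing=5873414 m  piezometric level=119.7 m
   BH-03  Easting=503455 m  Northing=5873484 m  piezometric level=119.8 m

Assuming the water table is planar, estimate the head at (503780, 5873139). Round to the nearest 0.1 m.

Taking BH-01 as reference: BH-02−BH-01 = (-155, 180, +0.3); BH-03−BH-01 = (-200, 250, +0.4).
Determinant of the coordinate differences = (-155)·250 − (-200)·180 = -2750.
∂h/∂x = [(+0.3)·250 − (+0.4)·180] / -2750 = -0.001091
∂h/∂y = [(-155)·(+0.4) − (-200)·(+0.3)] / -2750 = +0.0007273
h(503780, 5873139) = 119.4 + (-0.001091)·(125) + (+0.0007273)·(-95) = 119.4 -0.136 -0.069 = 119.195 m.

119.2 m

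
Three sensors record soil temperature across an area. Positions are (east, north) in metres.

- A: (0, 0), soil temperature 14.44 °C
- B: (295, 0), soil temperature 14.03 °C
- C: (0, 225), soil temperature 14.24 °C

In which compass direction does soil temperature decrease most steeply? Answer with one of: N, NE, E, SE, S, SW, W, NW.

∂T/∂x = (14.03 − 14.44) / (295 − 0) = -0.001390
∂T/∂y = (14.24 − 14.44) / (225 − 0) = -0.0008889
Steepest decrease is along −∇f = (+0.001390 E, +0.0008889 N) → northeast.

NE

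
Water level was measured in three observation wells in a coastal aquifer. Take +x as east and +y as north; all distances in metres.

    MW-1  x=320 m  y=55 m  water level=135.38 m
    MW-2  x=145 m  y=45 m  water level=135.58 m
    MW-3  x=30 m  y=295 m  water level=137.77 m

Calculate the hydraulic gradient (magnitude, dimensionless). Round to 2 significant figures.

0.0082

Taking MW-1 as reference: MW-2−MW-1 = (-175, -10, +0.20); MW-3−MW-1 = (-290, 240, +2.39).
Solve a·Δx + b·Δy = Δh: det = (-175)·240 − (-290)·(-10) = -44900.
∂h/∂x = [(+0.20)·240 − (+2.39)·(-10)] / -44900 = -0.001601
∂h/∂y = [(-175)·(+2.39) − (-290)·(+0.20)] / -44900 = +0.008023
|∇h| = √(-0.001601² + 0.008023²) = 0.008181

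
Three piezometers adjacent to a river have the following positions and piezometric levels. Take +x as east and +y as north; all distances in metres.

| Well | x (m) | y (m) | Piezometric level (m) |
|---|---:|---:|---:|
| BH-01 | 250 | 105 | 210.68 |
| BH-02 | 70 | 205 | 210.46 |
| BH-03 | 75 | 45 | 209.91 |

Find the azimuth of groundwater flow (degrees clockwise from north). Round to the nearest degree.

With h = a·x + b·y + c and BH-01 as origin, the differences give:
  (-180)·a + 100·b = -0.22
  (-175)·a + (-60)·b = -0.77
Eliminate b (×(-60) and ×100, subtract): 28300·a = 90.200 → a = ∂h/∂x = +0.003187
Back-substitute: b = ∂h/∂y = +0.003537.
Flow direction (−∇h) has components (-0.003187 E, -0.003537 N).
Azimuth = atan2(E, N) = atan2(-0.003187, -0.003537) = 222.0° ≈ 222°.

222°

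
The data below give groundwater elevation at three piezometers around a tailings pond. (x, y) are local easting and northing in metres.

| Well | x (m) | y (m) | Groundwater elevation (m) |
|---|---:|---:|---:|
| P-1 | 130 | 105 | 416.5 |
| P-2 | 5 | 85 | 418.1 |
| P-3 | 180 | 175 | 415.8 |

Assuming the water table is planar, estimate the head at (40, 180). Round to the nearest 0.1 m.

417.6 m

With h = a·x + b·y + c and P-1 as origin, the differences give:
  (-125)·a + (-20)·b = +1.6
  50·a + 70·b = -0.7
Eliminate b (×70 and ×(-20), subtract): -7750·a = 98.00 → a = ∂h/∂x = -0.01265
Back-substitute: b = ∂h/∂y = -0.0009677.
h(40, 180) = 416.5 + (-0.01265)·(-90) + (-0.0009677)·(75) = 416.5 +1.138 -0.073 = 417.565 m.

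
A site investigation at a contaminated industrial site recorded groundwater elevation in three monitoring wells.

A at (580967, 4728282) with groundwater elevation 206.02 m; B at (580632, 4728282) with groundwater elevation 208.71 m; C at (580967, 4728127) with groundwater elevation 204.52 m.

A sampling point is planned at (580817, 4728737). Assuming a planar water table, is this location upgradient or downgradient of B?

upgradient

∂h/∂x = (208.71 − 206.02) / (580632 − 580967) = -0.008030
∂h/∂y = (204.52 − 206.02) / (4728127 − 4728282) = +0.009677
Head at (580817, 4728737) = 206.02 + (-0.008030)·(-150) + (+0.009677)·(455) = 211.63 m.
That is higher than the 208.71 m at B, so the point is upgradient.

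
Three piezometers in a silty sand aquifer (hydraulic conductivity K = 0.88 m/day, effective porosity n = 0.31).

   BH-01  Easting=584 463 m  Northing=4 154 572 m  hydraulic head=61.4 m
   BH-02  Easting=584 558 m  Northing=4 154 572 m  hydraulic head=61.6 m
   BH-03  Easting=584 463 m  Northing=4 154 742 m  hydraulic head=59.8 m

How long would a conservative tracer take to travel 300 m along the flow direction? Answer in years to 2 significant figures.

30 years

∂h/∂x = (61.6 − 61.4) / (584558 − 584463) = +0.002105
∂h/∂y = (59.8 − 61.4) / (4154742 − 4154572) = -0.009412
|∇h| = √(0.002105² + -0.009412²) = 0.009645
Seepage velocity v = K·i/n = 0.88 × 0.009645 / 0.31 = 0.02738 m/day.
t = 300 / 0.02738 = 1.096e+04 days = 30 years.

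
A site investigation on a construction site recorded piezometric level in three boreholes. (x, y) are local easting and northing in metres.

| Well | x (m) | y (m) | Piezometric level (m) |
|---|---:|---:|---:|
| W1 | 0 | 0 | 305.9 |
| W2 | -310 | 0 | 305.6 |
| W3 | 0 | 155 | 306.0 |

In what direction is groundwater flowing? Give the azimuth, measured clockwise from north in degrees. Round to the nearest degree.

∂h/∂x = (305.6 − 305.9) / (-310 − 0) = +0.0009677
∂h/∂y = (306.0 − 305.9) / (155 − 0) = +0.0006452
Flow direction (−∇h) has components (-0.0009677 E, -0.0006452 N).
Azimuth = atan2(E, N) = atan2(-0.0009677, -0.0006452) = 236.3° ≈ 236°.

236°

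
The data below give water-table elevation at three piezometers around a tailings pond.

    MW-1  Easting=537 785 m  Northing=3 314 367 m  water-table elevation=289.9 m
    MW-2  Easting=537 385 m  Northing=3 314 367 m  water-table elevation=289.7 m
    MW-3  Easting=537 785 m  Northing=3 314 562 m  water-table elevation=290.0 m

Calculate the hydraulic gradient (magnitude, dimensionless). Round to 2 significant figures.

∂h/∂x = (289.7 − 289.9) / (537385 − 537785) = +0.0005000
∂h/∂y = (290.0 − 289.9) / (3314562 − 3314367) = +0.0005128
|∇h| = √(0.0005000² + 0.0005128²) = 0.0007162

0.00072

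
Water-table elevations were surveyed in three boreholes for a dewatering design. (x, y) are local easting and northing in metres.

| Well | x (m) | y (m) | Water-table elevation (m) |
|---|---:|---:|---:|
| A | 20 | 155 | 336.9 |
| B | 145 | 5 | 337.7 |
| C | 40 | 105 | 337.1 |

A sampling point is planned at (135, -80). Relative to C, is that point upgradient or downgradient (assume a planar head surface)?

Taking A as reference: B−A = (125, -150, +0.8); C−A = (20, -50, +0.2).
Determinant of the coordinate differences = 125·(-50) − 20·(-150) = -3250.
∂h/∂x = [(+0.8)·(-50) − (+0.2)·(-150)] / -3250 = +0.003077
∂h/∂y = [125·(+0.2) − 20·(+0.8)] / -3250 = -0.002769
Head at (135, -80) = 336.9 + (+0.003077)·(115) + (-0.002769)·(-235) = 337.90 m.
That is higher than the 337.1 m at C, so the point is upgradient.

upgradient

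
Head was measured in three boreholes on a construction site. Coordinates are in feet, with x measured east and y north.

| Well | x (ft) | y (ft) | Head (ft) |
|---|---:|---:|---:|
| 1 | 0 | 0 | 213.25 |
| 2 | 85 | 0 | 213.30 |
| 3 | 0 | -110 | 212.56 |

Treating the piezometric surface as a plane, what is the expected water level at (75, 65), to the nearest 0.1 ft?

213.7 ft

∂h/∂x = (213.30 − 213.25) / (85 − 0) = +0.0005882
∂h/∂y = (212.56 − 213.25) / (-110 − 0) = +0.006273
h(75, 65) = 213.25 + (+0.0005882)·(75) + (+0.006273)·(65) = 213.25 +0.044 +0.408 = 213.702 ft.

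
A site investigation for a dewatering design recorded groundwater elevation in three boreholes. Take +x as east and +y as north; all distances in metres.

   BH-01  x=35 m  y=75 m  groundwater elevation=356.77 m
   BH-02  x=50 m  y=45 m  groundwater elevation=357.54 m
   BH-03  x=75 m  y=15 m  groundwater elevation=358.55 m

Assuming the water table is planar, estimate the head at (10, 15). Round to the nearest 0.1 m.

357.0 m

Taking BH-01 as reference: BH-02−BH-01 = (15, -30, +0.77); BH-03−BH-01 = (40, -60, +1.78).
Determinant of the coordinate differences = 15·(-60) − 40·(-30) = 300.
∂h/∂x = [(+0.77)·(-60) − (+1.78)·(-30)] / 300 = +0.02400
∂h/∂y = [15·(+1.78) − 40·(+0.77)] / 300 = -0.01367
h(10, 15) = 356.77 + (+0.02400)·(-25) + (-0.01367)·(-60) = 356.77 -0.600 +0.820 = 356.990 m.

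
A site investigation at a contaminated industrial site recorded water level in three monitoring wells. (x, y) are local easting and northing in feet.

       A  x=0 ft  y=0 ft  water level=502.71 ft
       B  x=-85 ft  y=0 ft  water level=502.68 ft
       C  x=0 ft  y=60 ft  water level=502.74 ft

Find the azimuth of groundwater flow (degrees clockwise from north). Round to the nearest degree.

∂h/∂x = (502.68 − 502.71) / (-85 − 0) = +0.0003529
∂h/∂y = (502.74 − 502.71) / (60 − 0) = +0.0005000
Flow direction (−∇h) has components (-0.0003529 E, -0.0005000 N).
Azimuth = atan2(E, N) = atan2(-0.0003529, -0.0005000) = 215.2° ≈ 215°.

215°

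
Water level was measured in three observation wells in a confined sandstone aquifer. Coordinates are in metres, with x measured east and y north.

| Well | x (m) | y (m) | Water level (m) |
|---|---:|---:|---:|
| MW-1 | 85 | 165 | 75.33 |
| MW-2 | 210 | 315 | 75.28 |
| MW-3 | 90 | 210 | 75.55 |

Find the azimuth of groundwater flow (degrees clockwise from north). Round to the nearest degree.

Differences from MW-1: to MW-2 (Δx, Δy, Δh) = (125, 150, -0.05); to MW-3 = (5, 45, +0.22).
Solve a·Δx + b·Δy = Δh: det = 125·45 − 5·150 = 4875.
∂h/∂x = [(-0.05)·45 − (+0.22)·150] / 4875 = -0.007231
∂h/∂y = [125·(+0.22) − 5·(-0.05)] / 4875 = +0.005692
Flow direction (−∇h) has components (+0.007231 E, -0.005692 N).
Azimuth = atan2(E, N) = atan2(+0.007231, -0.005692) = 128.2° ≈ 128°.

128°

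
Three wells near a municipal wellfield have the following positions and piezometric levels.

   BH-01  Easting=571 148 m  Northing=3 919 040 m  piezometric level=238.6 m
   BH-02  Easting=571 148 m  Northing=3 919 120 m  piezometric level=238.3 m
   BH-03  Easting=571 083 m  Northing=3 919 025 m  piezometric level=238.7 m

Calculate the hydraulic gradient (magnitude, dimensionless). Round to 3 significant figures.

Three-point gradient (reference BH-01): Δ to BH-02 = (0, 80, -0.3), Δ to BH-03 = (-65, -15, +0.1).
∂h/∂x = -0.0006731, ∂h/∂y = -0.003750 (det = 5200).
|∇h| = √(-0.0006731² + -0.003750²) = 0.00381

0.00381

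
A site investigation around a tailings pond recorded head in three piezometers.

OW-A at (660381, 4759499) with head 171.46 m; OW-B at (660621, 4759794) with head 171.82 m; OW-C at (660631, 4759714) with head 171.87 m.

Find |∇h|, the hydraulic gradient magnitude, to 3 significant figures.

Three-point gradient (reference OW-A): Δ to OW-B = (240, 295, +0.36), Δ to OW-C = (250, 215, +0.41).
∂h/∂x = +0.001966, ∂h/∂y = -0.0003792 (det = -22150).
|∇h| = √(0.001966² + -0.0003792²) = 0.002002

0.00200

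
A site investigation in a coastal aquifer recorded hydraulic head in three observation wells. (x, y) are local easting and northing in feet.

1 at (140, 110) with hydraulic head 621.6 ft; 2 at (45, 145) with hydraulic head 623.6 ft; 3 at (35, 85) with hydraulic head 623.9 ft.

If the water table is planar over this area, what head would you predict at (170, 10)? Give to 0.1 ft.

621.1 ft

With h = a·x + b·y + c and 1 as origin, the differences give:
  (-95)·a + 35·b = +2.0
  (-105)·a + (-25)·b = +2.3
Eliminate b (×(-25) and ×35, subtract): 6050·a = -130.50 → a = ∂h/∂x = -0.02157
Back-substitute: b = ∂h/∂y = -0.001405.
h(170, 10) = 621.6 + (-0.02157)·(30) + (-0.001405)·(-100) = 621.6 -0.647 +0.140 = 621.093 ft.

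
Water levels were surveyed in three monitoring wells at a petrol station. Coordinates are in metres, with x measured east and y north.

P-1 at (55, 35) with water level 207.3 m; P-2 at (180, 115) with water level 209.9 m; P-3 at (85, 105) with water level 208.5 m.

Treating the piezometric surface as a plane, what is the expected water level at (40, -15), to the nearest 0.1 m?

Taking P-1 as reference: P-2−P-1 = (125, 80, +2.6); P-3−P-1 = (30, 70, +1.2).
Solve a·Δx + b·Δy = Δh: det = 125·70 − 30·80 = 6350.
∂h/∂x = [(+2.6)·70 − (+1.2)·80] / 6350 = +0.01354
∂h/∂y = [125·(+1.2) − 30·(+2.6)] / 6350 = +0.01134
h(40, -15) = 207.3 + (+0.01354)·(-15) + (+0.01134)·(-50) = 207.3 -0.203 -0.567 = 206.530 m.

206.5 m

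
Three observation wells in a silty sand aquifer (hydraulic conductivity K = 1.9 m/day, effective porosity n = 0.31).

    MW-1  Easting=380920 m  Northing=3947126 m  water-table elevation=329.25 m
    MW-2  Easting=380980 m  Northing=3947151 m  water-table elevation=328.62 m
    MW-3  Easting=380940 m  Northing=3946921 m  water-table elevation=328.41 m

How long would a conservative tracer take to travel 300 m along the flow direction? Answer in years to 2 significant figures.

11 years

With h = a·x + b·y + c and MW-1 as origin, the differences give:
  60·a + 25·b = -0.63
  20·a + (-205)·b = -0.84
Eliminate b (×(-205) and ×25, subtract): -12800·a = 150.150 → a = ∂h/∂x = -0.01173
Back-substitute: b = ∂h/∂y = +0.002953.
|∇h| = √(-0.01173² + 0.002953²) = 0.0121
Seepage velocity v = K·i/n = 1.9 × 0.0121 / 0.31 = 0.07416 m/day.
t = 300 / 0.07416 = 4045 days = 11.1 years.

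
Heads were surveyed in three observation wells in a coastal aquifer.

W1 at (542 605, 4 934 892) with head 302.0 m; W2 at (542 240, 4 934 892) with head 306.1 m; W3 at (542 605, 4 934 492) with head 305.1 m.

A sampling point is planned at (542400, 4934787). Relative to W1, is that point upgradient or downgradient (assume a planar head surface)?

upgradient

∂h/∂x = (306.1 − 302.0) / (542240 − 542605) = -0.01123
∂h/∂y = (305.1 − 302.0) / (4934492 − 4934892) = -0.007750
Head at (542400, 4934787) = 302.0 + (-0.01123)·(-205) + (-0.007750)·(-105) = 305.12 m.
That is higher than the 302.0 m at W1, so the point is upgradient.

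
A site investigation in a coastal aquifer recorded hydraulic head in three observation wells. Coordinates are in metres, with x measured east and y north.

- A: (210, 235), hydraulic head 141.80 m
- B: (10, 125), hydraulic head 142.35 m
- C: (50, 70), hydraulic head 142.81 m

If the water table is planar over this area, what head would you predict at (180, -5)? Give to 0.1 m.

Differences from A: to B (Δx, Δy, Δh) = (-200, -110, +0.55); to C = (-160, -165, +1.01).
Determinant of the coordinate differences = (-200)·(-165) − (-160)·(-110) = 15400.
∂h/∂x = [(+0.55)·(-165) − (+1.01)·(-110)] / 15400 = +0.001321
∂h/∂y = [(-200)·(+1.01) − (-160)·(+0.55)] / 15400 = -0.007403
h(180, -5) = 141.80 + (+0.001321)·(-30) + (-0.007403)·(-240) = 141.80 -0.040 +1.777 = 143.537 m.

143.5 m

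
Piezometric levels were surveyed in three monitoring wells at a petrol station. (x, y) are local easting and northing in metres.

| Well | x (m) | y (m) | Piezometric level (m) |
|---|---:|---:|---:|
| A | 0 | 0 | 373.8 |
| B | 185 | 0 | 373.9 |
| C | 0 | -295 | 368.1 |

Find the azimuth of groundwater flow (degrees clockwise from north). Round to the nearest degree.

∂h/∂x = (373.9 − 373.8) / (185 − 0) = +0.0005405
∂h/∂y = (368.1 − 373.8) / (-295 − 0) = +0.01932
Flow direction (−∇h) has components (-0.0005405 E, -0.01932 N).
Azimuth = atan2(E, N) = atan2(-0.0005405, -0.01932) = 181.6° ≈ 182°.

182°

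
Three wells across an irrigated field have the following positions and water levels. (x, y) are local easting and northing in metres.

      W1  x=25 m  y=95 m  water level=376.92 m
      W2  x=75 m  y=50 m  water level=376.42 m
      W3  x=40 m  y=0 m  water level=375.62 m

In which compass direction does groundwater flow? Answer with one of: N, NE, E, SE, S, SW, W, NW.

S

Differences from W1: to W2 (Δx, Δy, Δh) = (50, -45, -0.50); to W3 = (15, -95, -1.30).
Solve a·Δx + b·Δy = Δh: det = 50·(-95) − 15·(-45) = -4075.
∂h/∂x = [(-0.50)·(-95) − (-1.30)·(-45)] / -4075 = +0.002699
∂h/∂y = [50·(-1.30) − 15·(-0.50)] / -4075 = +0.01411
Flow = −∇h = (-0.002699 east, -0.01411 north), which points south.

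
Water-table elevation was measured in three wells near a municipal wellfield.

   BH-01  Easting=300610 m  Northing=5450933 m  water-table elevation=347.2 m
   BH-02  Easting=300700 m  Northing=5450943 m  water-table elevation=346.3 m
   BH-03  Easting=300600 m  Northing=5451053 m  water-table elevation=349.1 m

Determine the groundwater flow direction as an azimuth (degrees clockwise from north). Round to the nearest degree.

Differences from BH-01: to BH-02 (Δx, Δy, Δh) = (90, 10, -0.9); to BH-03 = (-10, 120, +1.9).
Determinant of the coordinate differences = 90·120 − (-10)·10 = 10900.
∂h/∂x = [(-0.9)·120 − (+1.9)·10] / 10900 = -0.01165
∂h/∂y = [90·(+1.9) − (-10)·(-0.9)] / 10900 = +0.01486
Flow direction (−∇h) has components (+0.01165 E, -0.01486 N).
Azimuth = atan2(E, N) = atan2(+0.01165, -0.01486) = 141.9° ≈ 142°.

142°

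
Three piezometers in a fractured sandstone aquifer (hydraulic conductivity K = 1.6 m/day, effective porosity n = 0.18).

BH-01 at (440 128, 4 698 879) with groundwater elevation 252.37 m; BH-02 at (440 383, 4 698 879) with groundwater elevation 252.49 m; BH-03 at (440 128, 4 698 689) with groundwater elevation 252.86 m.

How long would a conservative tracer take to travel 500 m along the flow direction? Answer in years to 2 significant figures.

59 years

∂h/∂x = (252.49 − 252.37) / (440383 − 440128) = +0.0004706
∂h/∂y = (252.86 − 252.37) / (4698689 − 4698879) = -0.002579
|∇h| = √(0.0004706² + -0.002579²) = 0.002622
Seepage velocity v = K·i/n = 1.6 × 0.002622 / 0.18 = 0.02331 m/day.
t = 500 / 0.02331 = 2.145e+04 days = 58.7 years.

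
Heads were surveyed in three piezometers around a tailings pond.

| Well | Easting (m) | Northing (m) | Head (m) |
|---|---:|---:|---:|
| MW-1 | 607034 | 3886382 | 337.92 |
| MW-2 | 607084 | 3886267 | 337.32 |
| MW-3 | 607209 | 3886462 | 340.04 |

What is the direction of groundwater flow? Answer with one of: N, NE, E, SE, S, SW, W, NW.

SW

Taking MW-1 as reference: MW-2−MW-1 = (50, -115, -0.60); MW-3−MW-1 = (175, 80, +2.12).
Solve a·Δx + b·Δy = Δh: det = 50·80 − 175·(-115) = 24125.
∂h/∂x = [(-0.60)·80 − (+2.12)·(-115)] / 24125 = +0.008116
∂h/∂y = [50·(+2.12) − 175·(-0.60)] / 24125 = +0.008746
Flow = −∇h = (-0.008116 east, -0.008746 north), which points southwest.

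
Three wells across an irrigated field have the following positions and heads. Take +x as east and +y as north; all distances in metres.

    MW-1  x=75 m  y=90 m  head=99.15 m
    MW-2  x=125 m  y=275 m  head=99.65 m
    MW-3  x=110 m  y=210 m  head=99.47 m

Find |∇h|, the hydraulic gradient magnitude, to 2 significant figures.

0.0036

With h = a·x + b·y + c and MW-1 as origin, the differences give:
  50·a + 185·b = +0.50
  35·a + 120·b = +0.32
Eliminate b (×120 and ×185, subtract): -475·a = 0.800 → a = ∂h/∂x = -0.001684
Back-substitute: b = ∂h/∂y = +0.003158.
|∇h| = √(-0.001684² + 0.003158²) = 0.003579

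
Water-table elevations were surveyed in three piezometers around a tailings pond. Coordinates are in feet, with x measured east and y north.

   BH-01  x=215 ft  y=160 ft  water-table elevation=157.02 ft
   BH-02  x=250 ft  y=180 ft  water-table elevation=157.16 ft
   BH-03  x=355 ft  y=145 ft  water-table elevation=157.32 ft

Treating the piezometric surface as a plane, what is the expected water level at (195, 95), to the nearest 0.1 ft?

Differences from BH-01: to BH-02 (Δx, Δy, Δh) = (35, 20, +0.14); to BH-03 = (140, -15, +0.30).
Solve a·Δx + b·Δy = Δh: det = 35·(-15) − 140·20 = -3325.
∂h/∂x = [(+0.14)·(-15) − (+0.30)·20] / -3325 = +0.002436
∂h/∂y = [35·(+0.30) − 140·(+0.14)] / -3325 = +0.002737
h(195, 95) = 157.02 + (+0.002436)·(-20) + (+0.002737)·(-65) = 157.02 -0.049 -0.178 = 156.793 ft.

156.8 ft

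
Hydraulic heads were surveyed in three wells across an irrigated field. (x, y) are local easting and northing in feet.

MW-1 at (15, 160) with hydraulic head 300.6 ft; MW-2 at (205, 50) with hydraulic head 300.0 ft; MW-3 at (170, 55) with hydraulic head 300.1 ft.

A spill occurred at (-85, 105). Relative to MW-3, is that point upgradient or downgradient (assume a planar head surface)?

Differences from MW-1: to MW-2 (Δx, Δy, Δh) = (190, -110, -0.6); to MW-3 = (155, -105, -0.5).
Determinant of the coordinate differences = 190·(-105) − 155·(-110) = -2900.
∂h/∂x = [(-0.6)·(-105) − (-0.5)·(-110)] / -2900 = -0.002759
∂h/∂y = [190·(-0.5) − 155·(-0.6)] / -2900 = +0.0006897
Head at (-85, 105) = 300.6 + (-0.002759)·(-100) + (+0.0006897)·(-55) = 300.84 ft.
That is higher than the 300.1 ft at MW-3, so the point is upgradient.

upgradient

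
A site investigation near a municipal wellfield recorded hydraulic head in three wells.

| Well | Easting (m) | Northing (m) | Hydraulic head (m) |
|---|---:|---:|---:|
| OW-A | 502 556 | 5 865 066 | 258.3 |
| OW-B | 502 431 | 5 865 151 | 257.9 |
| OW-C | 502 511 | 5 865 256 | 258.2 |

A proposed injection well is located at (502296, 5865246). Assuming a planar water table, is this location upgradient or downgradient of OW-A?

Differences from OW-A: to OW-B (Δx, Δy, Δh) = (-125, 85, -0.4); to OW-C = (-45, 190, -0.1).
Determinant of the coordinate differences = (-125)·190 − (-45)·85 = -19925.
∂h/∂x = [(-0.4)·190 − (-0.1)·85] / -19925 = +0.003388
∂h/∂y = [(-125)·(-0.1) − (-45)·(-0.4)] / -19925 = +0.0002760
Head at (502296, 5865246) = 258.3 + (+0.003388)·(-260) + (+0.0002760)·(180) = 257.47 m.
That is lower than the 258.3 m at OW-A, so the point is downgradient.

downgradient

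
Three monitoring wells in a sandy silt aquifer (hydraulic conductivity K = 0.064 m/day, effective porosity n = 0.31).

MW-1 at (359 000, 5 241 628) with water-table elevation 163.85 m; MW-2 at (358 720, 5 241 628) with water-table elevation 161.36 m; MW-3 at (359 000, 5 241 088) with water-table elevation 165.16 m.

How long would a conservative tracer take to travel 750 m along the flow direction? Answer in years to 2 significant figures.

∂h/∂x = (161.36 − 163.85) / (358720 − 359000) = +0.008893
∂h/∂y = (165.16 − 163.85) / (5241088 − 5241628) = -0.002426
|∇h| = √(0.008893² + -0.002426²) = 0.009218
Seepage velocity v = K·i/n = 0.064 × 0.009218 / 0.31 = 0.001903 m/day.
t = 750 / 0.001903 = 3.941e+05 days = 1.08e+03 years.

1100 years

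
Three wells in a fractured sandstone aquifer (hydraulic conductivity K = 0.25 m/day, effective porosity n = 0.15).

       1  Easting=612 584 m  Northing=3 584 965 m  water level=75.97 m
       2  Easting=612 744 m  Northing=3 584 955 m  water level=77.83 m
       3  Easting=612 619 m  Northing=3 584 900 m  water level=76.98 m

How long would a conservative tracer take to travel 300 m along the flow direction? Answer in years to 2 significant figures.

34 years

Taking 1 as reference: 2−1 = (160, -10, +1.86); 3−1 = (35, -65, +1.01).
Determinant of the coordinate differences = 160·(-65) − 35·(-10) = -10050.
∂h/∂x = [(+1.86)·(-65) − (+1.01)·(-10)] / -10050 = +0.01102
∂h/∂y = [160·(+1.01) − 35·(+1.86)] / -10050 = -0.009602
|∇h| = √(0.01102² + -0.009602²) = 0.01462
Seepage velocity v = K·i/n = 0.25 × 0.01462 / 0.15 = 0.02437 m/day.
t = 300 / 0.02437 = 1.231e+04 days = 33.7 years.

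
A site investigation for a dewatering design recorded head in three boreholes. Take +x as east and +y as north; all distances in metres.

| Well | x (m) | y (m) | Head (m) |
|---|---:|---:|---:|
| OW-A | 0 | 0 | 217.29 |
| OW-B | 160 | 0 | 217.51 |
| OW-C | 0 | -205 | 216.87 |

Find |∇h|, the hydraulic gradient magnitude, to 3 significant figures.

∂h/∂x = (217.51 − 217.29) / (160 − 0) = +0.001375
∂h/∂y = (216.87 − 217.29) / (-205 − 0) = +0.002049
|∇h| = √(0.001375² + 0.002049²) = 0.002468

0.00247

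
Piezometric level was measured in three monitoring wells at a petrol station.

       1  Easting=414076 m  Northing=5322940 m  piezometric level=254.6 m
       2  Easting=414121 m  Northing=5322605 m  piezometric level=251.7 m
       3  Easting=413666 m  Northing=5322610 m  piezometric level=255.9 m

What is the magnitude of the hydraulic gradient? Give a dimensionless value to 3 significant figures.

Differences from 1: to 2 (Δx, Δy, Δh) = (45, -335, -2.9); to 3 = (-410, -330, +1.3).
Determinant of the coordinate differences = 45·(-330) − (-410)·(-335) = -152200.
∂h/∂x = [(-2.9)·(-330) − (+1.3)·(-335)] / -152200 = -0.009149
∂h/∂y = [45·(+1.3) − (-410)·(-2.9)] / -152200 = +0.007428
|∇h| = √(-0.009149² + 0.007428²) = 0.01178

0.0118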